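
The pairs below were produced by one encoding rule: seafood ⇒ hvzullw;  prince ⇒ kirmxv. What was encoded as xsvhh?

Each pair mirrors across the alphabet (s↔h, e↔v, a↔z): positions sum to 25. Each letter is replaced by its mirror in the alphabet: a↔z, b↔y, c↔x, and so on (the Atbash cipher).
Undoing it on xsvhh: x↔c, s↔h, v↔e, h↔s, h↔s.

chess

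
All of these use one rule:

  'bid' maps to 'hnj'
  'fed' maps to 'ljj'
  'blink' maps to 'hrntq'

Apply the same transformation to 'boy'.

hte

The shift depends on letter class: consonant b→h is +6, but vowel i→n is +5. Vowels shift forward by 5 and consonants shift forward by 6.
For boy: b(cons)+6=h, o(vowel)+5=t, y(cons)+6=e.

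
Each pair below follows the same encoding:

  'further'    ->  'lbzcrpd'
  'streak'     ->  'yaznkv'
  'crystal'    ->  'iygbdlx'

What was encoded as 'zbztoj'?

The shift increases by 1 at each position, starting from +6: 6, 7, 8, ….
Decoding zbztoj: z−6=t, b−7=u, z−8=r, t−9=k, o−10=e, j−11=y.

turkey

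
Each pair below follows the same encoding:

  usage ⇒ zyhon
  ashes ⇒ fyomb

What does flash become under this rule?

krhaq

Each letter shifts forward by (position + 5), i.e. 5, 6, 7, … — the shift grows by one for each successive letter.
For flash: f+5=k, l+6=r, a+7=h, s+8=a, h+9=q.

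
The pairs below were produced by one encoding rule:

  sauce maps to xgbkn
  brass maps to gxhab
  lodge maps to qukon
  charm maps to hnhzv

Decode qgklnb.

ladder

In sauce: s→x is +5, a→g is +6, u→b is +7, c→k is +8 — the shift increases by 1 each position. Letter i (0-indexed) is shifted by i+5, so successive shifts are 5, 6, 7, ….
Reversing it on qgklnb: q−5=l, g−6=a, k−7=d, l−8=d, n−9=e, b−10=r.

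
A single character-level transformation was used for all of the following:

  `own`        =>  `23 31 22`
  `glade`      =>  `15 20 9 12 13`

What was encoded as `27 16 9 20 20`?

shall

o is letter #15 and maps to 23: an offset of 8. Each letter is replaced by its alphabet position (a=1..z=26) + 8.
Decoding 27 16 9 20 20: 27→(27−8)÷1=19=s, 16→(16−8)÷1=8=h, 9→(9−8)÷1=1=a, 20→(20−8)÷1=12=l, 20→(20−8)÷1=12=l.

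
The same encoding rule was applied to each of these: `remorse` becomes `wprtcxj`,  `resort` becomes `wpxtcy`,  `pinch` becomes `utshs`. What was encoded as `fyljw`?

Shifts by position in remorse: pos 0: r→w (+5), pos 1: e→p (+11), pos 2: m→r (+5), pos 3: o→t (+5), pos 4: r→c (+11), pos 5: s→x (+5) — repeating every 3. It's a Vigenère-style cipher with numeric key [5,11,5]: position i shifts by key[i mod 3].
Decoding fyljw: f−5=a, y−11=n, l−5=g, j−5=e, w−11=l.

angel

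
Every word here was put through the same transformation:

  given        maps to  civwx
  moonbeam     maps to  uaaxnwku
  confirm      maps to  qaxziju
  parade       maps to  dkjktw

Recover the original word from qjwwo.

creek

g(6)→c(2) and i(8)→i(8) fit y≡3x+10 (mod 26); the inverse of 3 mod 26 is 9. This is an affine cipher: with a=0,…,z=25, each position x becomes (3x+10) mod 26.
Reversing it on qjwwo: q(16)→9·(16−10)≡2=c; j(9)→9·(9−10)≡17=r; w(22)→9·(22−10)≡4=e; w(22)→9·(22−10)≡4=e; o(14)→9·(14−10)≡10=k (all mod 26).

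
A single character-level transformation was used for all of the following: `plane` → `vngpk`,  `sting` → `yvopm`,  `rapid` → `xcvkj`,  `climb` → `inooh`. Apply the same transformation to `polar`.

Shifts by position in plane: pos 0: p→v (+6), pos 1: l→n (+2), pos 2: a→g (+6), pos 3: n→p (+2) — repeating every 2. It's a Vigenère-style cipher with numeric key [6,2]: position i shifts by key[i mod 2].
Applying it to polar: p+6=v, o+2=q, l+6=r, a+2=c, r+6=x.

vqrcx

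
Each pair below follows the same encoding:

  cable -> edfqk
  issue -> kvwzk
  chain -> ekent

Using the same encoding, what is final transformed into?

Letter i (0-indexed) is shifted by i+2, so successive shifts are 2, 3, 4, ….
For final: f+2=h, i+3=l, n+4=r, a+5=f, l+6=r.

hlrfr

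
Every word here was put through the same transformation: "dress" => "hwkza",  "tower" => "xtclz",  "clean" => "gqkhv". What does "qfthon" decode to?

manage

In dress: d→h is +4, r→w is +5, e→k is +6, s→z is +7 — the shift increases by 1 each position. The shift increases by 1 at each position, starting from +4: 4, 5, 6, ….
Reversing it on qfthon: q−4=m, f−5=a, t−6=n, h−7=a, o−8=g, n−9=e.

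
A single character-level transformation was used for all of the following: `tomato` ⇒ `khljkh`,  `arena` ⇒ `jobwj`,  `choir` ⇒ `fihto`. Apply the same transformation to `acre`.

jfob

t(19)→k(10) and o(14)→h(7) fit y≡11x+9 (mod 26); the inverse of 11 mod 26 is 19. Treating letters as 0–25, the rule is x ↦ 11x + 9 (mod 26).
For acre: a(0)→11·0+9≡9=j; c(2)→11·2+9≡5=f; r(17)→11·17+9≡14=o; e(4)→11·4+9≡1=b (all mod 26).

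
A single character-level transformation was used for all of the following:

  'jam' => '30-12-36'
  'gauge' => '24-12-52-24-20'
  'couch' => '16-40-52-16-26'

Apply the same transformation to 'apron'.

12-42-46-40-38

j(#10)→30 and a(#1)→12: differences scale by 2, so n = 2·pos + 10. Each letter becomes 2×(its alphabet position, a=1..z=26) + 10.
For apron: a=1→12, p=16→42, r=18→46, o=15→40, n=14→38.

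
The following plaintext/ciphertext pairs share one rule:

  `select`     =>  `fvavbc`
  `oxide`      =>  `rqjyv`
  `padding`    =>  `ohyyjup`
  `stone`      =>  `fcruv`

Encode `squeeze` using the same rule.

s(18)→f(5) and e(4)→v(21) fit y≡23x+7 (mod 26); the inverse of 23 mod 26 is 17. Each letter's alphabet position (a=0..z=25) is mapped through 23·x+7 mod 26 — an affine cipher.
Applying it to squeeze: s(18)→23·18+7≡5=f; q(16)→23·16+7≡11=l; u(20)→23·20+7≡25=z; e(4)→23·4+7≡21=v; e(4)→23·4+7≡21=v; z(25)→23·25+7≡10=k; e(4)→23·4+7≡21=v (all mod 26).

flzvvkv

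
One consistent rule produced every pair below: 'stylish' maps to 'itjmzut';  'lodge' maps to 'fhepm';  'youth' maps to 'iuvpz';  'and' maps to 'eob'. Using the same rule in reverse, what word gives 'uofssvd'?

current

The output letters match the input read backwards, each shifted +1: stylish reversed is hsilyts. Two steps: reverse the string, then apply a Caesar shift of +1.
Undoing it on uofssvd: shift back: u−1=t, o−1=n, f−1=e, s−1=r, s−1=r, v−1=u, d−1=c → tnerruc; then reverse → current.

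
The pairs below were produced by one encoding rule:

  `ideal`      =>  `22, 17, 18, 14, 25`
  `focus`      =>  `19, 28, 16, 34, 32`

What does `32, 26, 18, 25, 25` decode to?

smell

i is letter #9 and maps to 22: an offset of 13. Letters become their 1-based position plus 13 (so a→14, b→15, …).
Decoding 32, 26, 18, 25, 25: 32→(32−13)÷1=19=s, 26→(26−13)÷1=13=m, 18→(18−13)÷1=5=e, 25→(25−13)÷1=12=l, 25→(25−13)÷1=12=l.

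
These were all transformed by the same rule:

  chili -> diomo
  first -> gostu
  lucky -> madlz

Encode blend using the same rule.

The shift depends on letter class: consonant c→d is +1, but vowel i→o is +6. Two shifts are in play — +6 for a/e/i/o/u, +1 for every other letter.
Applying it to blend: b(cons)+1=c, l(cons)+1=m, e(vowel)+6=k, n(cons)+1=o, d(cons)+1=e.

cmkoe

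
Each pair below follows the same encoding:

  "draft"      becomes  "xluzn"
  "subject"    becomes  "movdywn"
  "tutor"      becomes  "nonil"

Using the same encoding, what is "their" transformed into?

It's a constant shift of +20 (ROT20).
Applying it to their: t+20=n, h+20=b, e+20=y, i+20=c, r+20=l.

nbycl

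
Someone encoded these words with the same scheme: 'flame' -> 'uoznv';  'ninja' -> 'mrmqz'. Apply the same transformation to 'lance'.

Each pair mirrors across the alphabet (f↔u, l↔o, a↔z): positions sum to 25. Letters are reflected about the middle of the alphabet (position → 25−position): Atbash.
For lance: l↔o, a↔z, n↔m, c↔x, e↔v.

ozmxv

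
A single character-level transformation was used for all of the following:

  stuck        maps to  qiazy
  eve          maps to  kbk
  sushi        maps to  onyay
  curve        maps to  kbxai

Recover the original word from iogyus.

mosaic

The output letters match the input read backwards, each shifted +6: stuck reversed is kcuts. Two steps: reverse the string, then apply a Caesar shift of +6.
Decoding iogyus: shift back: i−6=c, o−6=i, g−6=a, y−6=s, u−6=o, s−6=m → ciasom; then reverse → mosaic.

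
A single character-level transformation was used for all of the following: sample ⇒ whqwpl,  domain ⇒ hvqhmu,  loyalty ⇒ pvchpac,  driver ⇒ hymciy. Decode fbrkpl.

Shifts by position in sample: pos 0: s→w (+4), pos 1: a→h (+7), pos 2: m→q (+4), pos 3: p→w (+7) — repeating every 2. It's a Vigenère-style cipher with numeric key [4,7]: position i shifts by key[i mod 2].
Decoding fbrkpl: f−4=b, b−7=u, r−4=n, k−7=d, p−4=l, l−7=e.

bundle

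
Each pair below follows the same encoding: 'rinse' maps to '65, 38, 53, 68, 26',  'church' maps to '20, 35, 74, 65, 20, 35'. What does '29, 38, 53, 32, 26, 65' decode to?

finger

r(#18)→65 and i(#9)→38: differences scale by 3, so n = 3·pos + 11. Each letter becomes 3×(its alphabet position, a=1..z=26) + 11.
Undoing it on 29, 38, 53, 32, 26, 65: 29→(29−11)÷3=6=f, 38→(38−11)÷3=9=i, 53→(53−11)÷3=14=n, 32→(32−11)÷3=7=g, 26→(26−11)÷3=5=e, 65→(65−11)÷3=18=r.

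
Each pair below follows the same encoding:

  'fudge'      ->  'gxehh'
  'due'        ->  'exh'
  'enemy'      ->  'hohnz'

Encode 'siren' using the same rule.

The shift depends on letter class: consonant f→g is +1, but vowel u→x is +3. Two shifts are in play — +3 for a/e/i/o/u, +1 for every other letter.
On siren: s(cons)+1=t, i(vowel)+3=l, r(cons)+1=s, e(vowel)+3=h, n(cons)+1=o.

tlsho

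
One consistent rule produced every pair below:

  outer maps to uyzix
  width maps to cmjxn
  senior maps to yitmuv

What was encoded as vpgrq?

plank

Shifts by position in outer: pos 0: o→u (+6), pos 1: u→y (+4), pos 2: t→z (+6), pos 3: e→i (+4) — repeating every 2. It's a Vigenère-style cipher with numeric key [6,4]: position i shifts by key[i mod 2].
Undoing it on vpgrq: v−6=p, p−4=l, g−6=a, r−4=n, q−6=k.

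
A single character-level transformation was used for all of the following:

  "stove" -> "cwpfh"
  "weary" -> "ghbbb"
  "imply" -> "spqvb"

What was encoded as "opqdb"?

Shifts by position in stove: pos 0: s→c (+10), pos 1: t→w (+3), pos 2: o→p (+1), pos 3: v→f (+10), pos 4: e→h (+3) — repeating every 3. It's a Vigenère-style cipher with numeric key [10,3,1]: position i shifts by key[i mod 3].
Decoding opqdb: o−10=e, p−3=m, q−1=p, d−10=t, b−3=y.

empty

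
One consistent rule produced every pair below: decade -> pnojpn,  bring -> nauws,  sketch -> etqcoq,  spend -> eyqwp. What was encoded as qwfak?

Shifts by position in decade: pos 0: d→p (+12), pos 1: e→n (+9), pos 2: c→o (+12), pos 3: a→j (+9) — repeating every 2. A repeating key of period 2 is used — shifts +12, +9 over and over.
Decoding qwfak: q−12=e, w−9=n, f−12=t, a−9=r, k−12=y.

entry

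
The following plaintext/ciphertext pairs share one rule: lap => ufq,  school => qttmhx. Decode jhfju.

peace

The output letters match the input read backwards, each shifted +5: lap reversed is pal. The word is reversed, then every letter is shifted forward by 5.
Reversing it on jhfju: shift back: j−5=e, h−5=c, f−5=a, j−5=e, u−5=p → ecaep; then reverse → peace.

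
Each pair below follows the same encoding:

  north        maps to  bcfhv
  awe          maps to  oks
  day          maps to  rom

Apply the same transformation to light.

Compare letters: n→b is +14, o→c is +14, r→f is +14 — a constant shift. This is a Caesar cipher with shift 14.
On light: l+14=z, i+14=w, g+14=u, h+14=v, t+14=h.

zwuvh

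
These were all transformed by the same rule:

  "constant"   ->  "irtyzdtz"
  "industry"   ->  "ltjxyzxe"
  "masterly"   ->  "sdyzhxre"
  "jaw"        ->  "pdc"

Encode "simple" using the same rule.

ylsvrh

The shift depends on letter class: consonant c→i is +6, but vowel o→r is +3. Vowels shift forward by 3 and consonants shift forward by 6.
Applying it to simple: s(cons)+6=y, i(vowel)+3=l, m(cons)+6=s, p(cons)+6=v, l(cons)+6=r, e(vowel)+3=h.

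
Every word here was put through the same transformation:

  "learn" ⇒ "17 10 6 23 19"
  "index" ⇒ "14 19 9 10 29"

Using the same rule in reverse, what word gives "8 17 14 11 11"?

Letters become their 1-based position plus 5 (so a→6, b→7, …).
Reversing it on 8 17 14 11 11: 8→(8−5)÷1=3=c, 17→(17−5)÷1=12=l, 14→(14−5)÷1=9=i, 11→(11−5)÷1=6=f, 11→(11−5)÷1=6=f.

cliff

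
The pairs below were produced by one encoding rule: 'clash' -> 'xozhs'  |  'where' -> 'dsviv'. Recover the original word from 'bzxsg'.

yacht

Each pair mirrors across the alphabet (c↔x, l↔o, a↔z): positions sum to 25. This is the alphabet-reversal cipher (Atbash): a becomes z, b becomes y, etc.
Decoding bzxsg: b↔y, z↔a, x↔c, s↔h, g↔t.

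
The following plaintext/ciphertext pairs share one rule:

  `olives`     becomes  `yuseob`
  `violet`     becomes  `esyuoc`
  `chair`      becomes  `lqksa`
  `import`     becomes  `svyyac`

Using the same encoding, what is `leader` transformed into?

Two shifts are in play — +10 for a/e/i/o/u, +9 for every other letter.
For leader: l(cons)+9=u, e(vowel)+10=o, a(vowel)+10=k, d(cons)+9=m, e(vowel)+10=o, r(cons)+9=a.

uokmoa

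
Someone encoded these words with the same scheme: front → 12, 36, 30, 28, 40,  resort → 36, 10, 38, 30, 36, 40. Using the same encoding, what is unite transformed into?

The formula is n = 2×(alphabet index, a=1).
Applying it to unite: u=21→42, n=14→28, i=9→18, t=20→40, e=5→10.

42, 28, 18, 40, 10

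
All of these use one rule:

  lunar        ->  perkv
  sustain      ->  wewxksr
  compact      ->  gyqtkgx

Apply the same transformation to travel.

xvkzop

Two shifts are in play — +10 for a/e/i/o/u, +4 for every other letter.
Applying it to travel: t(cons)+4=x, r(cons)+4=v, a(vowel)+10=k, v(cons)+4=z, e(vowel)+10=o, l(cons)+4=p.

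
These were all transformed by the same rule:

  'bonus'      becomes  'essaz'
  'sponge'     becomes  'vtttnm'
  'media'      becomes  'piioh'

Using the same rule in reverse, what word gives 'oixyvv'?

lesson

Letter i (0-indexed) is shifted by i+3, so successive shifts are 3, 4, 5, ….
Undoing it on oixyvv: o−3=l, i−4=e, x−5=s, y−6=s, v−7=o, v−8=n.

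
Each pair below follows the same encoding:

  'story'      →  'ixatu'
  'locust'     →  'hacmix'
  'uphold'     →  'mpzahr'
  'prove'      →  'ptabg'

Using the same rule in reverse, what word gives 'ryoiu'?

Each letter's alphabet position (a=0..z=25) is mapped through 15·x+24 mod 26 — an affine cipher.
Undoing it on ryoiu: r(17)→7·(17−24)≡3=d; y(24)→7·(24−24)≡0=a; o(14)→7·(14−24)≡8=i; i(8)→7·(8−24)≡18=s; u(20)→7·(20−24)≡24=y (all mod 26).

daisy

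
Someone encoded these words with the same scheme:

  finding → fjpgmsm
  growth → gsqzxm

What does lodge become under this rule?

In finding: f→f is +0, i→j is +1, n→p is +2, d→g is +3 — the shift increases by 1 each position. Each letter shifts forward by its position index (0, 1, 2, …) — the shift grows by one for each successive letter.
On lodge: l+0=l, o+1=p, d+2=f, g+3=j, e+4=i.

lpfji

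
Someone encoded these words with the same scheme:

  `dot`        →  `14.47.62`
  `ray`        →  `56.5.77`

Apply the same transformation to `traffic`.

62.56.5.20.20.29.11

With a=1..z=26, the number is 3·pos + 2.
On traffic: t=20→62, r=18→56, a=1→5, f=6→20, f=6→20, i=9→29, c=3→11.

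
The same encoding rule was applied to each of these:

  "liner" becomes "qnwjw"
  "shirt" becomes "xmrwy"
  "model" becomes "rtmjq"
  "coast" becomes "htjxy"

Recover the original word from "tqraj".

Shifts by position in liner: pos 0: l→q (+5), pos 1: i→n (+5), pos 2: n→w (+9), pos 3: e→j (+5), pos 4: r→w (+5) — repeating every 3. A repeating key of period 3 is used — shifts +5, +5, +9 over and over.
Undoing it on tqraj: t−5=o, q−5=l, r−9=i, a−5=v, j−5=e.

olive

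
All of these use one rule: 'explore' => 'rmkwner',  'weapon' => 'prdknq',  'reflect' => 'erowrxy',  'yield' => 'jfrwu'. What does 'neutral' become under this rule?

e(4)→r(17) and x(23)→m(12) fit y≡23x+3 (mod 26); the inverse of 23 mod 26 is 17. Treating letters as 0–25, the rule is x ↦ 23x + 3 (mod 26).
Applying it to neutral: n(13)→23·13+3≡16=q; e(4)→23·4+3≡17=r; u(20)→23·20+3≡21=v; t(19)→23·19+3≡24=y; r(17)→23·17+3≡4=e; a(0)→23·0+3≡3=d; l(11)→23·11+3≡22=w (all mod 26).

qrvyedw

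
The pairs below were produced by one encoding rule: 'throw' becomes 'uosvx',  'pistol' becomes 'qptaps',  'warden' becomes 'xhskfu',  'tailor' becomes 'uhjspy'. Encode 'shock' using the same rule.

Shifts by position in throw: pos 0: t→u (+1), pos 1: h→o (+7), pos 2: r→s (+1), pos 3: o→v (+7) — repeating every 2. It's a Vigenère-style cipher with numeric key [1,7]: position i shifts by key[i mod 2].
For shock: s+1=t, h+7=o, o+1=p, c+7=j, k+1=l.

topjl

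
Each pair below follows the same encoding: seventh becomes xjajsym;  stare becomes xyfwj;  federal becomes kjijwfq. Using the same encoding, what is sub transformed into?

Compare letters: s→x is +5, e→j is +5, v→a is +5 — a constant shift. Every letter moves 5 places later in the alphabet, wrapping around z→a.
Applying it to sub: s+5=x, u+5=z, b+5=g.

xzg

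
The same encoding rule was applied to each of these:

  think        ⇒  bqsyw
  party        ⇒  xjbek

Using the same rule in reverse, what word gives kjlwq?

The shift increases by 1 at each position, starting from +8: 8, 9, 10, ….
Reversing it on kjlwq: k−8=c, j−9=a, l−10=b, w−11=l, q−12=e.

cable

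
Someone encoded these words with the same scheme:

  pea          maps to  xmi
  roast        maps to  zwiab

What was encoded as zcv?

run

Compare letters: p→x is +8, e→m is +8, a→i is +8 — a constant shift. Every letter moves 8 places later in the alphabet, wrapping around z→a.
Undoing it on zcv: z−8=r, c−8=u, v−8=n.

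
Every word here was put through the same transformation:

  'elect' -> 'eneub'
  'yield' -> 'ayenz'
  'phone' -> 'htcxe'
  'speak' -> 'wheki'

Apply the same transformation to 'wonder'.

e(4)→e(4) and l(11)→n(13) fit y≡5x+10 (mod 26); the inverse of 5 mod 26 is 21. Treating letters as 0–25, the rule is x ↦ 5x + 10 (mod 26).
On wonder: w(22)→5·22+10≡16=q; o(14)→5·14+10≡2=c; n(13)→5·13+10≡23=x; d(3)→5·3+10≡25=z; e(4)→5·4+10≡4=e; r(17)→5·17+10≡17=r (all mod 26).

qcxzer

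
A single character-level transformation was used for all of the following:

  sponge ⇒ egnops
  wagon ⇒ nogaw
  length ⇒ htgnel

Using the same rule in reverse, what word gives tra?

art

The output letters match the input read backwards: sponge reversed is egnops. It's just the letters in reverse order.
Reversing it on tra: then reverse → art.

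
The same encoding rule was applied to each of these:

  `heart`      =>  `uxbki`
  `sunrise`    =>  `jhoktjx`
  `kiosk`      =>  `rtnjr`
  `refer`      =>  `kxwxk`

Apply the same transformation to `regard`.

kxvbky

h(7)→u(20) and e(4)→x(23) fit y≡25x+1 (mod 26); the inverse of 25 mod 26 is 25. Treating letters as 0–25, the rule is x ↦ 25x + 1 (mod 26).
On regard: r(17)→25·17+1≡10=k; e(4)→25·4+1≡23=x; g(6)→25·6+1≡21=v; a(0)→25·0+1≡1=b; r(17)→25·17+1≡10=k; d(3)→25·3+1≡24=y (all mod 26).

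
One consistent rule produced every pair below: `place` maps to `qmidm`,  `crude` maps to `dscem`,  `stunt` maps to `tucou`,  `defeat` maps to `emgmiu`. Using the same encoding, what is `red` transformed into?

The shift depends on letter class: consonant p→q is +1, but vowel a→i is +8. Two shifts are in play — +8 for a/e/i/o/u, +1 for every other letter.
On red: r(cons)+1=s, e(vowel)+8=m, d(cons)+1=e.

sme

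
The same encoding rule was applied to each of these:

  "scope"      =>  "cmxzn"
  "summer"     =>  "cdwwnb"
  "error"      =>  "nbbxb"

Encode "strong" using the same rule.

The shift depends on letter class: consonant s→c is +10, but vowel o→x is +9. Two shifts are in play — +9 for a/e/i/o/u, +10 for every other letter.
For strong: s(cons)+10=c, t(cons)+10=d, r(cons)+10=b, o(vowel)+9=x, n(cons)+10=x, g(cons)+10=q.

cdbxxq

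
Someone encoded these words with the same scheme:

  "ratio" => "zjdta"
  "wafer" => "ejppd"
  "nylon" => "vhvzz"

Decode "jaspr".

In ratio: r→z is +8, a→j is +9, t→d is +10, i→t is +11 — the shift increases by 1 each position. Letter i (0-indexed) is shifted by i+8, so successive shifts are 8, 9, 10, ….
Reversing it on jaspr: j−8=b, a−9=r, s−10=i, p−11=e, r−12=f.

brief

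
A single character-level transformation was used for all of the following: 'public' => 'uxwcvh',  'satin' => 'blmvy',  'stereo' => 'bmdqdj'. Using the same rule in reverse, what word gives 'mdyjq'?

tenor

Treating letters as 0–25, the rule is x ↦ 11x + 11 (mod 26).
Decoding mdyjq: m(12)→19·(12−11)≡19=t; d(3)→19·(3−11)≡4=e; y(24)→19·(24−11)≡13=n; j(9)→19·(9−11)≡14=o; q(16)→19·(16−11)≡17=r (all mod 26).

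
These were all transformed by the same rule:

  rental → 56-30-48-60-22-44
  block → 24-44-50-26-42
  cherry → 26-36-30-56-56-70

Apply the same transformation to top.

r(#18)→56 and e(#5)→30: differences scale by 2, so n = 2·pos + 20. The formula is n = 2×(alphabet index, a=1) + 20.
Applying it to top: t=20→60, o=15→50, p=16→52.

60-50-52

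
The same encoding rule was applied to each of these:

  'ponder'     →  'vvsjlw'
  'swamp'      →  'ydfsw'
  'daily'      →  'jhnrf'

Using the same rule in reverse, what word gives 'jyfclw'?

drawer

The shifts repeat in a cycle of length 3: positions 0,1,… shift by +6, +7, +5, then the pattern repeats.
Reversing it on jyfclw: j−6=d, y−7=r, f−5=a, c−6=w, l−7=e, w−5=r.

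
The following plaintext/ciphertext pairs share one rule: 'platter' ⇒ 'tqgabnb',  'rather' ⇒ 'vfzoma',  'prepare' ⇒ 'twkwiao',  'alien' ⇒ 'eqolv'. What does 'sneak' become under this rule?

wskhs

Each letter shifts forward by (position + 4), i.e. 4, 5, 6, … — the shift grows by one for each successive letter.
On sneak: s+4=w, n+5=s, e+6=k, a+7=h, k+8=s.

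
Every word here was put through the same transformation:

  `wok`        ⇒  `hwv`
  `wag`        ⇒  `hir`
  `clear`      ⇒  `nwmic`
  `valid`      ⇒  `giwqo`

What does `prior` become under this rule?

The shift depends on letter class: consonant w→h is +11, but vowel o→w is +8. Two shifts are in play — +8 for a/e/i/o/u, +11 for every other letter.
On prior: p(cons)+11=a, r(cons)+11=c, i(vowel)+8=q, o(vowel)+8=w, r(cons)+11=c.

acqwc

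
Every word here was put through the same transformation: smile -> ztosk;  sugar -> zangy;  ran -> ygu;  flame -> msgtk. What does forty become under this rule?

The shift depends on letter class: consonant s→z is +7, but vowel i→o is +6. The rule splits by letter class: vowels +6, consonants +7.
For forty: f(cons)+7=m, o(vowel)+6=u, r(cons)+7=y, t(cons)+7=a, y(cons)+7=f.

muyaf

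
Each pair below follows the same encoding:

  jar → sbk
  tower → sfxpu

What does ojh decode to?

The output letters match the input read backwards, each shifted +1: jar reversed is raj. Read the word backwards and shift each letter +1.
Reversing it on ojh: shift back: o−1=n, j−1=i, h−1=g → nig; then reverse → gin.

gin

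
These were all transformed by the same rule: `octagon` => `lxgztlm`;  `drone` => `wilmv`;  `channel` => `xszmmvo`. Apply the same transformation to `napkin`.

mzkprm

Each pair mirrors across the alphabet (o↔l, c↔x, t↔g): positions sum to 25. Each letter is replaced by its mirror in the alphabet: a↔z, b↔y, c↔x, and so on (the Atbash cipher).
For napkin: n↔m, a↔z, p↔k, k↔p, i↔r, n↔m.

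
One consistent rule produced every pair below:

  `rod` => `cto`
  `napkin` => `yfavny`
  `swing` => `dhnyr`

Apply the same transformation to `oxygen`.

tijrjy

The shift depends on letter class: consonant r→c is +11, but vowel o→t is +5. The rule splits by letter class: vowels +5, consonants +11.
For oxygen: o(vowel)+5=t, x(cons)+11=i, y(cons)+11=j, g(cons)+11=r, e(vowel)+5=j, n(cons)+11=y.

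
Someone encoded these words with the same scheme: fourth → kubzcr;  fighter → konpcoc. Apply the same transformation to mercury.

rkykdbj

In fourth: f→k is +5, o→u is +6, u→b is +7, r→z is +8 — the shift increases by 1 each position. Letter i (0-indexed) is shifted by i+5, so successive shifts are 5, 6, 7, ….
On mercury: m+5=r, e+6=k, r+7=y, c+8=k, u+9=d, r+10=b, y+11=j.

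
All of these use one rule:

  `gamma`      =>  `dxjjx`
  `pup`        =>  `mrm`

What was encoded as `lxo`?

oar

Compare letters: g→d is +23, a→x is +23, m→j is +23 — a constant shift. Every letter moves 23 places later in the alphabet, wrapping around z→a.
Reversing it on lxo: l−23=o, x−23=a, o−23=r.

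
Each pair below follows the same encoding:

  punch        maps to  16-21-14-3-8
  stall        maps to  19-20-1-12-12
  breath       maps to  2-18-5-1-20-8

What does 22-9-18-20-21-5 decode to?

virtue

p is letter #16 and maps to 16: an offset of 0. Each letter is replaced by its alphabet position (a=1, b=2, …, z=26).
Undoing it on 22-9-18-20-21-5: 22=v, 9=i, 18=r, 20=t, 21=u, 5=e.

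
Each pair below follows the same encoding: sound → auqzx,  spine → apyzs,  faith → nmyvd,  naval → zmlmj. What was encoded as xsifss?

Each letter's alphabet position (a=0..z=25) is mapped through 21·x+12 mod 26 — an affine cipher.
Decoding xsifss: x(23)→5·(23−12)≡3=d; s(18)→5·(18−12)≡4=e; i(8)→5·(8−12)≡6=g; f(5)→5·(5−12)≡17=r; s(18)→5·(18−12)≡4=e; s(18)→5·(18−12)≡4=e (all mod 26).

degree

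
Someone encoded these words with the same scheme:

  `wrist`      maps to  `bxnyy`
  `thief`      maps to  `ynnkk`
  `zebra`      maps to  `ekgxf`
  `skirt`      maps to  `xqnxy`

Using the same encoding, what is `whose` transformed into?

bntyj

Shifts by position in wrist: pos 0: w→b (+5), pos 1: r→x (+6), pos 2: i→n (+5), pos 3: s→y (+6) — repeating every 2. The shifts repeat in a cycle of length 2: positions 0,1,… shift by +5, +6, then the pattern repeats.
For whose: w+5=b, h+6=n, o+5=t, s+6=y, e+5=j.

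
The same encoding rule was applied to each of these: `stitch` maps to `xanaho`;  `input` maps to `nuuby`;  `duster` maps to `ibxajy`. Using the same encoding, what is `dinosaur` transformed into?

A repeating key of period 2 is used — shifts +5, +7 over and over.
For dinosaur: d+5=i, i+7=p, n+5=s, o+7=v, s+5=x, a+7=h, u+5=z, r+7=y.

ipsvxhzy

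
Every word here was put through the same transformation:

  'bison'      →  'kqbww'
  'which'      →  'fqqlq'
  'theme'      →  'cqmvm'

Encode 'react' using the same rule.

amilc

The shift depends on letter class: consonant b→k is +9, but vowel i→q is +8. Vowels shift forward by 8 and consonants shift forward by 9.
On react: r(cons)+9=a, e(vowel)+8=m, a(vowel)+8=i, c(cons)+9=l, t(cons)+9=c.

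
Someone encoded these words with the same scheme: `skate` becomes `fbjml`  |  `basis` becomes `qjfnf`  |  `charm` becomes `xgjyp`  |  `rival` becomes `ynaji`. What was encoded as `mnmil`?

title

s(18)→f(5) and k(10)→b(1) fit y≡7x+9 (mod 26); the inverse of 7 mod 26 is 15. Treating letters as 0–25, the rule is x ↦ 7x + 9 (mod 26).
Reversing it on mnmil: m(12)→15·(12−9)≡19=t; n(13)→15·(13−9)≡8=i; m(12)→15·(12−9)≡19=t; i(8)→15·(8−9)≡11=l; l(11)→15·(11−9)≡4=e (all mod 26).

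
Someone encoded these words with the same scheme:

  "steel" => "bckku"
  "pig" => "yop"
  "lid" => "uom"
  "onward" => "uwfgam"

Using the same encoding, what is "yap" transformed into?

The shift depends on letter class: consonant s→b is +9, but vowel e→k is +6. Vowels shift forward by 6 and consonants shift forward by 9.
Applying it to yap: y(cons)+9=h, a(vowel)+6=g, p(cons)+9=y.

hgy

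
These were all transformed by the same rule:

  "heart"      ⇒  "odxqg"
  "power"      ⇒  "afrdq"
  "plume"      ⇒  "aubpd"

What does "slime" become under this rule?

h(7)→o(14) and e(4)→d(3) fit y≡21x+23 (mod 26); the inverse of 21 mod 26 is 5. This is an affine cipher: with a=0,…,z=25, each position x becomes (21x+23) mod 26.
Applying it to slime: s(18)→21·18+23≡11=l; l(11)→21·11+23≡20=u; i(8)→21·8+23≡9=j; m(12)→21·12+23≡15=p; e(4)→21·4+23≡3=d (all mod 26).

lujpd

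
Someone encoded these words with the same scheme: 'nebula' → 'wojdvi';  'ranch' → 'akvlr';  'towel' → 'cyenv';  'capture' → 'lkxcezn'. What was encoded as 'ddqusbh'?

utility

Shifts by position in nebula: pos 0: n→w (+9), pos 1: e→o (+10), pos 2: b→j (+8), pos 3: u→d (+9), pos 4: l→v (+10), pos 5: a→i (+8) — repeating every 3. It's a Vigenère-style cipher with numeric key [9,10,8]: position i shifts by key[i mod 3].
Decoding ddqusbh: d−9=u, d−10=t, q−8=i, u−9=l, s−10=i, b−8=t, h−9=y.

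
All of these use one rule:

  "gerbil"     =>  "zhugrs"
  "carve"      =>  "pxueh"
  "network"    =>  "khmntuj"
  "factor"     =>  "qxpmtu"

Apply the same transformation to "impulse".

rbcvsdh

g(6)→z(25) and e(4)→h(7) fit y≡9x+23 (mod 26); the inverse of 9 mod 26 is 3. This is an affine cipher: with a=0,…,z=25, each position x becomes (9x+23) mod 26.
Applying it to impulse: i(8)→9·8+23≡17=r; m(12)→9·12+23≡1=b; p(15)→9·15+23≡2=c; u(20)→9·20+23≡21=v; l(11)→9·11+23≡18=s; s(18)→9·18+23≡3=d; e(4)→9·4+23≡7=h (all mod 26).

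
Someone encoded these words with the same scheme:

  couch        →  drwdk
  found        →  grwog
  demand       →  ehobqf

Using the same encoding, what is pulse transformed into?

The shifts repeat in a cycle of length 3: positions 0,1,… shift by +1, +3, +2, then the pattern repeats.
On pulse: p+1=q, u+3=x, l+2=n, s+1=t, e+3=h.

qxnth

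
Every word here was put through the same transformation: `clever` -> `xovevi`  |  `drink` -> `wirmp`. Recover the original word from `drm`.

Each pair mirrors across the alphabet (c↔x, l↔o, e↔v): positions sum to 25. Each letter is replaced by its mirror in the alphabet: a↔z, b↔y, c↔x, and so on (the Atbash cipher).
Undoing it on drm: d↔w, r↔i, m↔n.

win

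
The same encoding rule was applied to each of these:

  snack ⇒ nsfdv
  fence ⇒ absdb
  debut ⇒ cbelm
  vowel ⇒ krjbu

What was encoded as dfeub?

s(18)→n(13) and n(13)→s(18) fit y≡25x+5 (mod 26); the inverse of 25 mod 26 is 25. Each letter's alphabet position (a=0..z=25) is mapped through 25·x+5 mod 26 — an affine cipher.
Decoding dfeub: d(3)→25·(3−5)≡2=c; f(5)→25·(5−5)≡0=a; e(4)→25·(4−5)≡1=b; u(20)→25·(20−5)≡11=l; b(1)→25·(1−5)≡4=e (all mod 26).

cable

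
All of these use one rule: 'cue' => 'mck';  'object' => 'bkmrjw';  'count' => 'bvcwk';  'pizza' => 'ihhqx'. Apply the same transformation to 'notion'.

vwqbwv

The output letters match the input read backwards, each shifted +8: cue reversed is euc. The word is reversed, then every letter is shifted forward by 8.
For notion: reverse → noiton; then shift: n+8=v, o+8=w, i+8=q, t+8=b, o+8=w, n+8=v.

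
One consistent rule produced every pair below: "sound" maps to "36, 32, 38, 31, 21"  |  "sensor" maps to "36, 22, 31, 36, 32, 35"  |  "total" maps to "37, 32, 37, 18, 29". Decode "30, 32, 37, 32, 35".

motor

s is letter #19 and maps to 36: an offset of 17. Each letter is replaced by its alphabet position (a=1..z=26) + 17.
Decoding 30, 32, 37, 32, 35: 30→(30−17)÷1=13=m, 32→(32−17)÷1=15=o, 37→(37−17)÷1=20=t, 32→(32−17)÷1=15=o, 35→(35−17)÷1=18=r.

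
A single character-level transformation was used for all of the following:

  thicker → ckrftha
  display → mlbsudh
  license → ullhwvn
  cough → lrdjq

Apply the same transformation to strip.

Shifts by position in thicker: pos 0: t→c (+9), pos 1: h→k (+3), pos 2: i→r (+9), pos 3: c→f (+3) — repeating every 2. The shifts repeat in a cycle of length 2: positions 0,1,… shift by +9, +3, then the pattern repeats.
For strip: s+9=b, t+3=w, r+9=a, i+3=l, p+9=y.

bwaly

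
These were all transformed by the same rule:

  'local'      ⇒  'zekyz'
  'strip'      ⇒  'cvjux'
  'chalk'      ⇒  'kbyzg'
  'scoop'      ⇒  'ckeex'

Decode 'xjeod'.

proud

This is an affine cipher: with a=0,…,z=25, each position x becomes (19x+24) mod 26.
Decoding xjeod: x(23)→11·(23−24)≡15=p; j(9)→11·(9−24)≡17=r; e(4)→11·(4−24)≡14=o; o(14)→11·(14−24)≡20=u; d(3)→11·(3−24)≡3=d (all mod 26).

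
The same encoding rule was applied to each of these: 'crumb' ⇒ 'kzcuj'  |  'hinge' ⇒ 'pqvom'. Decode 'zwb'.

rot

Compare letters: c→k is +8, r→z is +8, u→c is +8 — a constant shift. It's a constant shift of +8 (ROT8).
Undoing it on zwb: z−8=r, w−8=o, b−8=t.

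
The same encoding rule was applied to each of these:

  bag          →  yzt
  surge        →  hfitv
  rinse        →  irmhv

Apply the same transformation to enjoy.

Letters are reflected about the middle of the alphabet (position → 25−position): Atbash.
Applying it to enjoy: e↔v, n↔m, j↔q, o↔l, y↔b.

vmqlb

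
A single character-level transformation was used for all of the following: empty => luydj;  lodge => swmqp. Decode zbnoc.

The shift increases by 1 at each position, starting from +7: 7, 8, 9, ….
Reversing it on zbnoc: z−7=s, b−8=t, n−9=e, o−10=e, c−11=r.

steer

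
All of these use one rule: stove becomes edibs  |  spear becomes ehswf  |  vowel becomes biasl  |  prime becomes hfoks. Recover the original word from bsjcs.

venue

This is an affine cipher: with a=0,…,z=25, each position x becomes (25x+22) mod 26.
Decoding bsjcs: b(1)→25·(1−22)≡21=v; s(18)→25·(18−22)≡4=e; j(9)→25·(9−22)≡13=n; c(2)→25·(2−22)≡20=u; s(18)→25·(18−22)≡4=e (all mod 26).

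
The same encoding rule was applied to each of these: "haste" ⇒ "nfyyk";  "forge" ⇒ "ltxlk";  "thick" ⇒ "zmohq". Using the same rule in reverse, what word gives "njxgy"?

Shifts by position in haste: pos 0: h→n (+6), pos 1: a→f (+5), pos 2: s→y (+6), pos 3: t→y (+5) — repeating every 2. A repeating key of period 2 is used — shifts +6, +5 over and over.
Undoing it on njxgy: n−6=h, j−5=e, x−6=r, g−5=b, y−6=s.

herbs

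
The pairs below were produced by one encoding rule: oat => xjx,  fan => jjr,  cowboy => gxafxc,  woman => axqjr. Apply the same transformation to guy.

Two shifts are in play — +9 for a/e/i/o/u, +4 for every other letter.
For guy: g(cons)+4=k, u(vowel)+9=d, y(cons)+4=c.

kdc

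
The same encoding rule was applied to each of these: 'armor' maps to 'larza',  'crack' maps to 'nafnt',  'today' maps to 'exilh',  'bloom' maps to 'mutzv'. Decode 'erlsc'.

tight

The shifts repeat in a cycle of length 3: positions 0,1,… shift by +11, +9, +5, then the pattern repeats.
Undoing it on erlsc: e−11=t, r−9=i, l−5=g, s−11=h, c−9=t.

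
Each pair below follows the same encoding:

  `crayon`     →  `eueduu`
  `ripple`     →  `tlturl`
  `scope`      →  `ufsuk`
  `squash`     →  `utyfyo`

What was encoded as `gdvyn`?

earth

In crayon: c→e is +2, r→u is +3, a→e is +4, y→d is +5 — the shift increases by 1 each position. Each letter shifts forward by (position + 2), i.e. 2, 3, 4, … — the shift grows by one for each successive letter.
Reversing it on gdvyn: g−2=e, d−3=a, v−4=r, y−5=t, n−6=h.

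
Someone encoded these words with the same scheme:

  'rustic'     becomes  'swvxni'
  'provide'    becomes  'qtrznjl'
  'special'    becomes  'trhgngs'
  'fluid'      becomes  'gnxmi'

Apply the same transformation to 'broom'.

In rustic: r→s is +1, u→w is +2, s→v is +3, t→x is +4 — the shift increases by 1 each position. The shift increases by 1 at each position, starting from +1: 1, 2, 3, ….
For broom: b+1=c, r+2=t, o+3=r, o+4=s, m+5=r.

ctrsr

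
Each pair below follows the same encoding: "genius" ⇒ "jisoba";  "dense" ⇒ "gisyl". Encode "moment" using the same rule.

In genius: g→j is +3, e→i is +4, n→s is +5, i→o is +6 — the shift increases by 1 each position. Letter i (0-indexed) is shifted by i+3, so successive shifts are 3, 4, 5, ….
Applying it to moment: m+3=p, o+4=s, m+5=r, e+6=k, n+7=u, t+8=b.

psrkub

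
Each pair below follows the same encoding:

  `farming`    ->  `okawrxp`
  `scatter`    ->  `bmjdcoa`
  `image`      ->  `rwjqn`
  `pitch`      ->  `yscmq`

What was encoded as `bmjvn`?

Shifts by position in farming: pos 0: f→o (+9), pos 1: a→k (+10), pos 2: r→a (+9), pos 3: m→w (+10) — repeating every 2. The shifts repeat in a cycle of length 2: positions 0,1,… shift by +9, +10, then the pattern repeats.
Undoing it on bmjvn: b−9=s, m−10=c, j−9=a, v−10=l, n−9=e.

scale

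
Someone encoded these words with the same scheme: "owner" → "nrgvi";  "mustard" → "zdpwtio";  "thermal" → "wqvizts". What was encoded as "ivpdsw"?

result

o(14)→n(13) and w(22)→r(17) fit y≡7x+19 (mod 26); the inverse of 7 mod 26 is 15. This is an affine cipher: with a=0,…,z=25, each position x becomes (7x+19) mod 26.
Undoing it on ivpdsw: i(8)→15·(8−19)≡17=r; v(21)→15·(21−19)≡4=e; p(15)→15·(15−19)≡18=s; d(3)→15·(3−19)≡20=u; s(18)→15·(18−19)≡11=l; w(22)→15·(22−19)≡19=t (all mod 26).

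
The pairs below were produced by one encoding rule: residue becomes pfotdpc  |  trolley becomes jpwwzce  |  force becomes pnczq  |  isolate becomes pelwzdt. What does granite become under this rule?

petylcr

The output letters match the input read backwards, each shifted +11: residue reversed is eudiser. Read the word backwards and shift each letter +11.
On granite: reverse → etinarg; then shift: e+11=p, t+11=e, i+11=t, n+11=y, a+11=l, r+11=c, g+11=r.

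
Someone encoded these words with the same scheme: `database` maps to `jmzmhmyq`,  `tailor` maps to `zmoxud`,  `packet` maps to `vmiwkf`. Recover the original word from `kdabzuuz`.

Shifts by position in database: pos 0: d→j (+6), pos 1: a→m (+12), pos 2: t→z (+6), pos 3: a→m (+12) — repeating every 2. The shifts repeat in a cycle of length 2: positions 0,1,… shift by +6, +12, then the pattern repeats.
Undoing it on kdabzuuz: k−6=e, d−12=r, a−6=u, b−12=p, z−6=t, u−12=i, u−6=o, z−12=n.

eruption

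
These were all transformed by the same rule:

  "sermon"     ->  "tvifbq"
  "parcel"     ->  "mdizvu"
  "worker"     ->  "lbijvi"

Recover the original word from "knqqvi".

dinner

This is an affine cipher: with a=0,…,z=25, each position x becomes (11x+3) mod 26.
Undoing it on knqqvi: k(10)→19·(10−3)≡3=d; n(13)→19·(13−3)≡8=i; q(16)→19·(16−3)≡13=n; q(16)→19·(16−3)≡13=n; v(21)→19·(21−3)≡4=e; i(8)→19·(8−3)≡17=r (all mod 26).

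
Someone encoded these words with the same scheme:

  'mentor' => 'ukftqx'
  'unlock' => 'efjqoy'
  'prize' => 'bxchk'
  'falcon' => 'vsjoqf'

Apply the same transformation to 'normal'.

Each letter's alphabet position (a=0..z=25) is mapped through 11·x+18 mod 26 — an affine cipher.
On normal: n(13)→11·13+18≡5=f; o(14)→11·14+18≡16=q; r(17)→11·17+18≡23=x; m(12)→11·12+18≡20=u; a(0)→11·0+18≡18=s; l(11)→11·11+18≡9=j (all mod 26).

fqxusj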